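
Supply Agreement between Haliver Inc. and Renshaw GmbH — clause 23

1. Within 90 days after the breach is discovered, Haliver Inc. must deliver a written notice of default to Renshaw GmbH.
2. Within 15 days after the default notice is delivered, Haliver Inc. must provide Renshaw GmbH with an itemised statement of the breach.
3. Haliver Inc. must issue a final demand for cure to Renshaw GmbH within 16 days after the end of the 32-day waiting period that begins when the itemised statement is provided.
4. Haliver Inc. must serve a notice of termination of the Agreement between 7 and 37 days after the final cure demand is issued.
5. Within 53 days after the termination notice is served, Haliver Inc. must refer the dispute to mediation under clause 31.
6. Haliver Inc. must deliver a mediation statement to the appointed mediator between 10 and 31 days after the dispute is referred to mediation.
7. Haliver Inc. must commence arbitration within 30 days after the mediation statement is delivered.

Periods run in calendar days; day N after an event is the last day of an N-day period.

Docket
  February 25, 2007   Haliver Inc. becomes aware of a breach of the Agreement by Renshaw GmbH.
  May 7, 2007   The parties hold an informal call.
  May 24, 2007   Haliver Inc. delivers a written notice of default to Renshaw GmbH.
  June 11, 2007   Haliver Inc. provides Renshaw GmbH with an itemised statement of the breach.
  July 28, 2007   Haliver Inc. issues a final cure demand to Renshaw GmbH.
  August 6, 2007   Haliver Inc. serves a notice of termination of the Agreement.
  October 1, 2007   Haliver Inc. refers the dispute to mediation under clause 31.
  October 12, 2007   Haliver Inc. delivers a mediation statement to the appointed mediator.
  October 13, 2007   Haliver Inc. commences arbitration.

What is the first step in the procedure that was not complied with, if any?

Step 2

Step 1: 90 days after February 25, 2007 (when the breach is discovered) is May 26, 2007; May 24, 2007 is within that limit.
Step 2: 15 days after May 24, 2007 (when the default notice is delivered) is June 8, 2007; done June 11, 2007 — 3 days late.
That is the first point of non-compliance.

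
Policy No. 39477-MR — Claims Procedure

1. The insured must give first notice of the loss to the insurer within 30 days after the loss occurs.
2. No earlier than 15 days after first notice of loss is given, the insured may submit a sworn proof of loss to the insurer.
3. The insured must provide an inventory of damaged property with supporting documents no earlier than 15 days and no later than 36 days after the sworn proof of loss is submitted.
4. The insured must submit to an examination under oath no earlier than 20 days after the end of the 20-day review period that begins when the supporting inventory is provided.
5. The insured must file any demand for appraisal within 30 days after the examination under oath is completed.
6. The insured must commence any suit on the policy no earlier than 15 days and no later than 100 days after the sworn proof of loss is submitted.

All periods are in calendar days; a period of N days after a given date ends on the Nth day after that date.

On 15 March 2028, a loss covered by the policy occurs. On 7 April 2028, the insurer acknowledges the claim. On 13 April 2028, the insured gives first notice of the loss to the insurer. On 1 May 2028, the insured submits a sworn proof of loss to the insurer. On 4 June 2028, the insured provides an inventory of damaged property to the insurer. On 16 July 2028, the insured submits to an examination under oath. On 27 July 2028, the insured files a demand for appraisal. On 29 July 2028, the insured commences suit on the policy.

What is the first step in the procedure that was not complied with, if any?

None — every step was satisfied

Step 1: 30 days after 15 March 2028 (when the loss occurs) is 14 April 2028; done 13 April 2028 — timely.
Step 2: the earliest permitted date is 15 days after 13 April 2028 (when first notice of loss is given), i.e. 28 April 2028; done 1 May 2028, after the minimum wait.
Step 3: the window is 15–36 days after 1 May 2028 (when the sworn proof of loss is submitted), so 16 May 2028 through 6 June 2028; done 4 June 2028 — within the window.
Step 4: the earliest permitted date is 20 days after 24 June 2028 (end of the 20-day review period, which began when the supporting inventory is provided on 4 June 2028), i.e. 14 July 2028; done 16 July 2028, after the minimum wait.
Step 5: 30 days after 16 July 2028 (when the examination under oath is completed) is 15 August 2028; done 27 July 2028 — timely.
Step 6: the window is 15–100 days after 1 May 2028 (when the sworn proof of loss is submitted), so 16 May 2028 through 9 August 2028; 29 July 2028 falls inside that range.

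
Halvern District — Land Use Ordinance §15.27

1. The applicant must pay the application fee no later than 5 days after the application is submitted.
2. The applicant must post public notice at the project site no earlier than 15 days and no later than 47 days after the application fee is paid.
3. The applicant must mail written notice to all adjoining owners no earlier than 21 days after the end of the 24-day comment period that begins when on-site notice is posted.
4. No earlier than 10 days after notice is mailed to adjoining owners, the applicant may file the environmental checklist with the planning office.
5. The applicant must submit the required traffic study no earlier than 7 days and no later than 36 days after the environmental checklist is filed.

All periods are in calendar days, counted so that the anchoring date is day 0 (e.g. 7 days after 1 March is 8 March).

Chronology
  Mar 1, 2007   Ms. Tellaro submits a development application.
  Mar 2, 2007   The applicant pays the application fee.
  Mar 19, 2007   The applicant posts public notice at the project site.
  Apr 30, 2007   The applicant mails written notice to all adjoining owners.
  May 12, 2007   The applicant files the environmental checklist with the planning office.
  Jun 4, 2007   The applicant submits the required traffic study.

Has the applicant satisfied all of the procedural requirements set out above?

Step 1: 5 days after Mar 1, 2007 (when the application is submitted) is Mar 6, 2007; completed Mar 2, 2007, before the deadline.
Step 2: the window is 15–47 days after Mar 2, 2007 (when the application fee is paid), so Mar 17, 2007 through Apr 18, 2007; Mar 19, 2007 falls inside that range.
Step 3: the earliest permitted date is 21 days after Apr 12, 2007 (end of the 24-day comment period, which began when on-site notice is posted on Mar 19, 2007), i.e. May 3, 2007; acted on Apr 30, 2007, 3 days prematurely.
The procedure was therefore not followed at step 3.

No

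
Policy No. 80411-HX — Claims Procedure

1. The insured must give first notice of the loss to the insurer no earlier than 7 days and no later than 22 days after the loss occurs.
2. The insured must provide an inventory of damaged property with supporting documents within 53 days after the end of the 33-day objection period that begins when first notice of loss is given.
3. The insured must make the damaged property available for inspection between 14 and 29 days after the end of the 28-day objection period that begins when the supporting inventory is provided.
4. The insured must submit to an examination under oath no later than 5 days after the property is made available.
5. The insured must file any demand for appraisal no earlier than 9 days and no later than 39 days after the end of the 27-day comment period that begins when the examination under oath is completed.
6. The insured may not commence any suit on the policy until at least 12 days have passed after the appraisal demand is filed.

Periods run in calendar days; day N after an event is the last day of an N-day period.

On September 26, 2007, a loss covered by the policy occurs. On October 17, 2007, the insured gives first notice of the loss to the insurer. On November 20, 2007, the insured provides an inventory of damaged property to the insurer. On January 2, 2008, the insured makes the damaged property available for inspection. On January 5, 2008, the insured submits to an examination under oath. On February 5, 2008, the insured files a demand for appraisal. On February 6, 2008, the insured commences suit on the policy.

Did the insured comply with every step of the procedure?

No

Step 1: the window is 7–22 days after September 26, 2007 (when the loss occurs), so October 3, 2007 through October 18, 2007; done October 17, 2007 — within the window.
Step 2: 53 days after November 19, 2007 (end of the 33-day objection period, which began when first notice of loss is given on October 17, 2007) is January 11, 2008; done November 20, 2007 — timely.
Step 3: the window is 14–29 days after December 18, 2007 (end of the 28-day objection period, which began when the supporting inventory is provided on November 20, 2007), so January 1, 2008 through January 16, 2008; done January 2, 2008 — within the window.
Step 4: 5 days after January 2, 2008 (when the property is made available) is January 7, 2008; done January 5, 2008 — timely.
Step 5: the window is 9–39 days after February 1, 2008 (end of the 27-day comment period, which began when the examination under oath is completed on January 5, 2008), so February 10, 2008 through March 11, 2008; done February 5, 2008 — 5 days before the window opened.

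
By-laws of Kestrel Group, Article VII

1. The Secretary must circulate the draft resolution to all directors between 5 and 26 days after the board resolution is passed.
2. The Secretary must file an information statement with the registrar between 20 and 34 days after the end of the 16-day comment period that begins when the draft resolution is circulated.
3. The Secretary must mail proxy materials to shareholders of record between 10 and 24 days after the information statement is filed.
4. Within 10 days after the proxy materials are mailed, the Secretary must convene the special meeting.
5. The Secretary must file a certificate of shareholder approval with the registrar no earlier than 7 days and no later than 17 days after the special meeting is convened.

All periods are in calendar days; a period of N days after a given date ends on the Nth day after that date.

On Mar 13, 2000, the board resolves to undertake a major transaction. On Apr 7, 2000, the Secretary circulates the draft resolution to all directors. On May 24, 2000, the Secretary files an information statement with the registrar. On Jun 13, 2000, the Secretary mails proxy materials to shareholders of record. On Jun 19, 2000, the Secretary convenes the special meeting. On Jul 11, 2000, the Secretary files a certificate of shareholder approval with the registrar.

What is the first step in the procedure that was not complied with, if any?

Step 1: the window is 5–26 days after Mar 13, 2000 (when the board resolution is passed), so Mar 18, 2000 through Apr 8, 2000; done Apr 7, 2000, which is between those dates.
Step 2: the window is 20–34 days after Apr 23, 2000 (end of the 16-day comment period, which began when the draft resolution is circulated on Apr 7, 2000), so May 13, 2000 through May 27, 2000; done May 24, 2000 — within the window.
Step 3: the window is 10–24 days after May 24, 2000 (when the information statement is filed), so Jun 3, 2000 through Jun 17, 2000; Jun 13, 2000 falls inside that range.
Step 4: 10 days after Jun 13, 2000 (when the proxy materials are mailed) is Jun 23, 2000; done Jun 19, 2000 — timely.
Step 5: the window is 7–17 days after Jun 19, 2000 (when the special meeting is convened), so Jun 26, 2000 through Jul 6, 2000; Jul 11, 2000 is 5 days past the end of the window.

Step 5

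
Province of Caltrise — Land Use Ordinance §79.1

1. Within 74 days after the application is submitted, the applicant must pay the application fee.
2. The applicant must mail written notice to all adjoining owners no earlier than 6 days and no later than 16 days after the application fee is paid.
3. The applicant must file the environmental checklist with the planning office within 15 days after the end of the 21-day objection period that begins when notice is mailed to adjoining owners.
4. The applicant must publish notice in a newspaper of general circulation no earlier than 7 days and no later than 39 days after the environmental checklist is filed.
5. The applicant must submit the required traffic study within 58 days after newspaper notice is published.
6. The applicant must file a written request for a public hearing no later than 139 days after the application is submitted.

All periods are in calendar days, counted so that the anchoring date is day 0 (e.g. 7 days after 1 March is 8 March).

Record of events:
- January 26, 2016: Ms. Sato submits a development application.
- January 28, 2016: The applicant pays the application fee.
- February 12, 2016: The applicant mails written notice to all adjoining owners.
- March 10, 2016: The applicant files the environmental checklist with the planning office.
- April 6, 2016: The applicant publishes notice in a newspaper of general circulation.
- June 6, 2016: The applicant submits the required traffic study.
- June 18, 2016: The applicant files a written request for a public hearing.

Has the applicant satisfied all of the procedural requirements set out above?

Step 1: 74 days after January 26, 2016 (when the application is submitted) is April 9, 2016; done January 28, 2016 — timely.
Step 2: the window is 6–16 days after January 28, 2016 (when the application fee is paid), so February 3, 2016 through February 13, 2016; done February 12, 2016, which is between those dates.
Step 3: 15 days after March 4, 2016 (end of the 21-day objection period, which began when notice is mailed to adjoining owners on February 12, 2016) is March 19, 2016; completed March 10, 2016, before the deadline.
Step 4: the window is 7–39 days after March 10, 2016 (when the environmental checklist is filed), so March 17, 2016 through April 18, 2016; done April 6, 2016 — within the window.
Step 5: 58 days after April 6, 2016 (when newspaper notice is published) is June 3, 2016; done June 6, 2016 — 3 days late.
No need to go further; step 5 was not satisfied.

No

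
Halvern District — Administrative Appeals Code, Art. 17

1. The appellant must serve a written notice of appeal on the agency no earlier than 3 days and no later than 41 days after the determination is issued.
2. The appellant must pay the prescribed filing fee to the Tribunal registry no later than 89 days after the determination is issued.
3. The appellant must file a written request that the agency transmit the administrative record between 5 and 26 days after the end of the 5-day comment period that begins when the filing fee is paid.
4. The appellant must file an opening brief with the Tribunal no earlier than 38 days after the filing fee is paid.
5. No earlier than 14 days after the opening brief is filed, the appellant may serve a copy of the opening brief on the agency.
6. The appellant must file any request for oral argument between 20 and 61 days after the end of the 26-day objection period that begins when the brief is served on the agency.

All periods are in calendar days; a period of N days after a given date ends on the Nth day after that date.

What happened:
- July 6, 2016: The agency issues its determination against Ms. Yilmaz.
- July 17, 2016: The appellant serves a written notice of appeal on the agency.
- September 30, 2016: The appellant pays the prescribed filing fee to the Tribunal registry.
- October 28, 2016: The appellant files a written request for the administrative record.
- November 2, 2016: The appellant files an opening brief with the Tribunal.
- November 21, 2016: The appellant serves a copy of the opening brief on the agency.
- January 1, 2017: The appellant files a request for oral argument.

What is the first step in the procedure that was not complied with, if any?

Step 4

(1) the permitted window runs from July 6, 2016 + 3 = July 9, 2016 to July 6, 2016 + 41 = August 16, 2016; done July 17, 2016, which is between those dates.
(2) due by July 6, 2016 + 89 days = October 3, 2016; completed September 30, 2016, before the deadline.
(3) the permitted window runs from October 5, 2016 + 5 = October 10, 2016 to October 5, 2016 + 26 = October 31, 2016; done October 28, 2016 — within the window.
(4) permitted from September 30, 2016 + 38 days = November 7, 2016 onward; November 2, 2016 is 5 days before the earliest permitted date.
No need to go further; step 4 was not satisfied.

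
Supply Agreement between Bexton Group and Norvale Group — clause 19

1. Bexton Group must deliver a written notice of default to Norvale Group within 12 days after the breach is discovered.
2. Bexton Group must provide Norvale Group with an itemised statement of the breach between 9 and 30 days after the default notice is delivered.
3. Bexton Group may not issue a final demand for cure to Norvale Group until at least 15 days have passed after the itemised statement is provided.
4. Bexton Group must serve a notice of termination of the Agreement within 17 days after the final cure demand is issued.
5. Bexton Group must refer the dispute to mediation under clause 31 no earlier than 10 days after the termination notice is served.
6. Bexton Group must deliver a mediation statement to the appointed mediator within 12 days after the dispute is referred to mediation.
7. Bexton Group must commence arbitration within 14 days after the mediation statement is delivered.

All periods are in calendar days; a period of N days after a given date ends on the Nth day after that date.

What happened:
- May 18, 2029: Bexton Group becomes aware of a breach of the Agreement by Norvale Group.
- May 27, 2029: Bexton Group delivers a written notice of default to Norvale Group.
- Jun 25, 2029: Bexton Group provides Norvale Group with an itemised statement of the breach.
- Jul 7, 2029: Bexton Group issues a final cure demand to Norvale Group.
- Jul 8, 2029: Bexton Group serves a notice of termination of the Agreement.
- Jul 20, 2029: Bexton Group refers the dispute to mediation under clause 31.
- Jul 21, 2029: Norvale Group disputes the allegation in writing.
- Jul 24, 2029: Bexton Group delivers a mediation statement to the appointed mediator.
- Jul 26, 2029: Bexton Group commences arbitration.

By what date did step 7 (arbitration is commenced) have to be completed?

Step 7 runs from Jul 24, 2029, when the mediation statement is delivered. 14 days after Jul 24, 2029 is Aug 7, 2029.

Aug 7, 2029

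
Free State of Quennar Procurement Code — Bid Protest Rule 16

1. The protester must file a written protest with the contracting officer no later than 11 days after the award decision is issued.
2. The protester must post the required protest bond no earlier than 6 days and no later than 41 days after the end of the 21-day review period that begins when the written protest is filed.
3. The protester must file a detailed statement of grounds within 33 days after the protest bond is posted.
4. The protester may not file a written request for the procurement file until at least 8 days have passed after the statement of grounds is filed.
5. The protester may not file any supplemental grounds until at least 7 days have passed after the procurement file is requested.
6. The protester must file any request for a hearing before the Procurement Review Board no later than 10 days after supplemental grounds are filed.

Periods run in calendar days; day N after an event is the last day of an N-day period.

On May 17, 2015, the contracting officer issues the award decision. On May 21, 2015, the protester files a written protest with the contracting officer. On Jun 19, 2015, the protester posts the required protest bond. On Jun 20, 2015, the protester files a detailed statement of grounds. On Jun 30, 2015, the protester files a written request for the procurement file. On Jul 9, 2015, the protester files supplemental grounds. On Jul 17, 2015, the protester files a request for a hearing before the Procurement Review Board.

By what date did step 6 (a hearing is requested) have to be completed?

Jul 19, 2015

Step 6 runs from Jul 9, 2015, when supplemental grounds are filed. 10 days after Jul 9, 2015 is Jul 19, 2015.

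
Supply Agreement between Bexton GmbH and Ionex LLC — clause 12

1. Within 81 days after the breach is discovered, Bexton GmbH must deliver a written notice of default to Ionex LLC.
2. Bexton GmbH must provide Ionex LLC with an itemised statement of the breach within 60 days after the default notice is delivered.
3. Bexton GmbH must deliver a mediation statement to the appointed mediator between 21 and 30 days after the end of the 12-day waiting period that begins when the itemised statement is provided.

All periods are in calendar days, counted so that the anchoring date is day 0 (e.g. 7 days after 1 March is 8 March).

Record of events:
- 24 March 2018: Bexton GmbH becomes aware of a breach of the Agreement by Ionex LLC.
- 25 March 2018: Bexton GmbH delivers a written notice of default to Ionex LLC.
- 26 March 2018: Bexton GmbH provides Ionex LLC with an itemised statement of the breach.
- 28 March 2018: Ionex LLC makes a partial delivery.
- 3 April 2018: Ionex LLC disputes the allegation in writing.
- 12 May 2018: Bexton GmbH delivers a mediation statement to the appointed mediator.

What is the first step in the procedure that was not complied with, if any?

Step 3

Step 1: 81 days after 24 March 2018 (when the breach is discovered) is 13 June 2018; done 25 March 2018 — timely.
Step 2: 60 days after 25 March 2018 (when the default notice is delivered) is 24 May 2018; done 26 March 2018 — timely.
Step 3: the window is 21–30 days after 7 April 2018 (end of the 12-day waiting period, which began when the itemised statement is provided on 26 March 2018), so 28 April 2018 through 7 May 2018; done 12 May 2018 — 5 days after the window closed.
The procedure was therefore not followed at step 3.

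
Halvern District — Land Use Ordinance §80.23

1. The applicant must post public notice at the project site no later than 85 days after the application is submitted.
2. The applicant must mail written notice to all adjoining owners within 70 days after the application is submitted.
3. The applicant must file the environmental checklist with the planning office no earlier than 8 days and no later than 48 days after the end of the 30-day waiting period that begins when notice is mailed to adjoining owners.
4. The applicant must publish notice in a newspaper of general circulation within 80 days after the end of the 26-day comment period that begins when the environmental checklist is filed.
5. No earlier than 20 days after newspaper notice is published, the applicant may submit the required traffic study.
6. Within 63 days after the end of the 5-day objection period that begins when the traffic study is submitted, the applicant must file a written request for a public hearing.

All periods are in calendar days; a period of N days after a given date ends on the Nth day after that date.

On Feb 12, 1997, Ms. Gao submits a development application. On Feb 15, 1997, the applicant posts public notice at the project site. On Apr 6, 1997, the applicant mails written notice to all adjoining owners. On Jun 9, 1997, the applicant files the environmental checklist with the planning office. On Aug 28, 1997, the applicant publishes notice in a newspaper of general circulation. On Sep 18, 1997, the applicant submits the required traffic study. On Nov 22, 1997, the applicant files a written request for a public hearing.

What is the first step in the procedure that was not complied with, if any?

Step 1: 85 days after Feb 12, 1997 (when the application is submitted) is May 8, 1997; done Feb 15, 1997 — timely.
Step 2: 70 days after Feb 12, 1997 (when the application is submitted) is Apr 23, 1997; completed Apr 6, 1997, before the deadline.
Step 3: the window is 8–48 days after May 6, 1997 (end of the 30-day waiting period, which began when notice is mailed to adjoining owners on Apr 6, 1997), so May 14, 1997 through Jun 23, 1997; Jun 9, 1997 falls inside that range.
Step 4: 80 days after Jul 5, 1997 (end of the 26-day comment period, which began when the environmental checklist is filed on Jun 9, 1997) is Sep 23, 1997; Aug 28, 1997 is within that limit.
Step 5: the earliest permitted date is 20 days after Aug 28, 1997 (when newspaper notice is published), i.e. Sep 17, 1997; done Sep 18, 1997 — permitted.
Step 6: 63 days after Sep 23, 1997 (end of the 5-day objection period, which began when the traffic study is submitted on Sep 18, 1997) is Nov 25, 1997; completed Nov 22, 1997, before the deadline.

None — every step was satisfied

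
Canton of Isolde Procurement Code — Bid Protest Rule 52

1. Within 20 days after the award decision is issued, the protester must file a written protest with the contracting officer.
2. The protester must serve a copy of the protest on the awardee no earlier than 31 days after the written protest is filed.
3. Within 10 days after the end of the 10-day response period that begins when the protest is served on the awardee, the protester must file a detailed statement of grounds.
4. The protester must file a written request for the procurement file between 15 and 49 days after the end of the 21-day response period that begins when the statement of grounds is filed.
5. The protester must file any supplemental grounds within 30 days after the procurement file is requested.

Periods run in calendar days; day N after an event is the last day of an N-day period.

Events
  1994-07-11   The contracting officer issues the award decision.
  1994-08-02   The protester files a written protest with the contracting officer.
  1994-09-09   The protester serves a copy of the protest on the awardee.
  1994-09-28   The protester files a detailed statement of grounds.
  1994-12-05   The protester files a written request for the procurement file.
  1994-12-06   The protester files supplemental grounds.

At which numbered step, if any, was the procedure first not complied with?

(1) due by 1994-07-11 + 20 days = 1994-07-31; not done until 1994-08-02, 2 days after the deadline.

Step 1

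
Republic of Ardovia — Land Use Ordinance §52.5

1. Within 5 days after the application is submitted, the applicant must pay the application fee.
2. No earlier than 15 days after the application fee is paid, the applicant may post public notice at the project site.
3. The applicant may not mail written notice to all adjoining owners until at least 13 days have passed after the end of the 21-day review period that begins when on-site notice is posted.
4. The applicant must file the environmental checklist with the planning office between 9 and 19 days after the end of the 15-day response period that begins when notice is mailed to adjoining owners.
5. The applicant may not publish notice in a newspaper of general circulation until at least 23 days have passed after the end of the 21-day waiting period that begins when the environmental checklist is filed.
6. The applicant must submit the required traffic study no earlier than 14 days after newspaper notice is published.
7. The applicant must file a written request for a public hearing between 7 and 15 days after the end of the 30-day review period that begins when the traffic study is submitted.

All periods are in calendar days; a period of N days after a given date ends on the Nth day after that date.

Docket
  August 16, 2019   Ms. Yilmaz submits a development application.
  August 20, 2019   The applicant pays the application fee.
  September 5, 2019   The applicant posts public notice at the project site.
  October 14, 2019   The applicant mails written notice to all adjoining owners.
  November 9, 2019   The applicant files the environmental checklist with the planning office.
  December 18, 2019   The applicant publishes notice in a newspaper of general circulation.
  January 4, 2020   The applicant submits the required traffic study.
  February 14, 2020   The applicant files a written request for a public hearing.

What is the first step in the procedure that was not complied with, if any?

Step 5

Step 1 — counting 5 days from August 16, 2019 (when the application is submitted) gives a deadline of August 21, 2019; completed August 20, 2019, before the deadline.
Step 2 — must wait 15 days from August 20, 2019 (when the application fee is paid), so not before September 4, 2019; September 5, 2019 is on or after that date.
Step 3 — must wait 13 days from September 26, 2019 (end of the 21-day review period, which began when on-site notice is posted on September 5, 2019), so not before October 9, 2019; October 14, 2019 is on or after that date.
Step 4 — 9 and 19 days from October 29, 2019 (end of the 15-day response period, which began when notice is mailed to adjoining owners on October 14, 2019) are November 7, 2019 and November 17, 2019 respectively; November 9, 2019 falls inside that range.
Step 5 — must wait 23 days from November 30, 2019 (end of the 21-day waiting period, which began when the environmental checklist is filed on November 9, 2019), so not before December 23, 2019; done December 18, 2019 — 5 days too early.
The procedure was therefore not followed at step 5.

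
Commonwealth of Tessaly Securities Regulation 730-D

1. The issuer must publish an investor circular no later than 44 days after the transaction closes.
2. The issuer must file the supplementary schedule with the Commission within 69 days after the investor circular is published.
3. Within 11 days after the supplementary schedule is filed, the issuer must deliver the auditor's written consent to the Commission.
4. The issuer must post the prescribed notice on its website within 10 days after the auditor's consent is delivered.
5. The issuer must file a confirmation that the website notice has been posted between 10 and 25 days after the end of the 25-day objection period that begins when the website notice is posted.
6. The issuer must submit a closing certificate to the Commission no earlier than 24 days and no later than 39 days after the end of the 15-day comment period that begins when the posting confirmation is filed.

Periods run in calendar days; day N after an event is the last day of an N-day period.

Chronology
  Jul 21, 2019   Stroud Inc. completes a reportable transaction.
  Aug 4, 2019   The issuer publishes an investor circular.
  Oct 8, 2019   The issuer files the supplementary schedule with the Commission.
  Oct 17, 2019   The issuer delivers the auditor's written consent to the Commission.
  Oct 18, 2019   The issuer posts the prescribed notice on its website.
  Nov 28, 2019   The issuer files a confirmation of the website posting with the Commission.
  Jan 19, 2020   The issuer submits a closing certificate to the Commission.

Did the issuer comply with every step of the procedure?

Step 1: 44 days after Jul 21, 2019 (when the transaction closes) is Sep 3, 2019; Aug 4, 2019 is within that limit.
Step 2: 69 days after Aug 4, 2019 (when the investor circular is published) is Oct 12, 2019; Oct 8, 2019 is within that limit.
Step 3: 11 days after Oct 8, 2019 (when the supplementary schedule is filed) is Oct 19, 2019; done Oct 17, 2019 — timely.
Step 4: 10 days after Oct 17, 2019 (when the auditor's consent is delivered) is Oct 27, 2019; done Oct 18, 2019 — timely.
Step 5: the window is 10–25 days after Nov 12, 2019 (end of the 25-day objection period, which began when the website notice is posted on Oct 18, 2019), so Nov 22, 2019 through Dec 7, 2019; Nov 28, 2019 falls inside that range.
Step 6: the window is 24–39 days after Dec 13, 2019 (end of the 15-day comment period, which began when the posting confirmation is filed on Nov 28, 2019), so Jan 6, 2020 through Jan 21, 2020; done Jan 19, 2020, which is between those dates.

Yes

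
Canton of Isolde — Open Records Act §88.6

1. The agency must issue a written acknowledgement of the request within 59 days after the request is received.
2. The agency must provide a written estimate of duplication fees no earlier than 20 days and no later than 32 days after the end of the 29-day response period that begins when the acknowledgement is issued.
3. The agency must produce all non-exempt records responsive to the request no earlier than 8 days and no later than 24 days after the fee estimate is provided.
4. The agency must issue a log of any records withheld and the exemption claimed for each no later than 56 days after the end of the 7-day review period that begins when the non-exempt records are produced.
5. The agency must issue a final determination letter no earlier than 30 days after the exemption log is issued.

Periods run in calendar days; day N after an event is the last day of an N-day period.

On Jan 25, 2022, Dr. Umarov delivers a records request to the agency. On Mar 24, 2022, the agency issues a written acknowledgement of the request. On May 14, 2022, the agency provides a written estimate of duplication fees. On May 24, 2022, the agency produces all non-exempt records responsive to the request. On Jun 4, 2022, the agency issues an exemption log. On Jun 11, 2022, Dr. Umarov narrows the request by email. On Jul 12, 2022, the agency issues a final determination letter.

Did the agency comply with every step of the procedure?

(1) due by Jan 25, 2022 + 59 days = Mar 25, 2022; completed Mar 24, 2022, before the deadline.
(2) the permitted window runs from Apr 22, 2022 + 20 = May 12, 2022 to Apr 22, 2022 + 32 = May 24, 2022; May 14, 2022 falls inside that range.
(3) the permitted window runs from May 14, 2022 + 8 = May 22, 2022 to May 14, 2022 + 24 = Jun 7, 2022; done May 24, 2022, which is between those dates.
(4) due by May 31, 2022 + 56 days = Jul 26, 2022; Jun 4, 2022 is within that limit.
(5) permitted from Jun 4, 2022 + 30 days = Jul 4, 2022 onward; Jul 12, 2022 is on or after that date.

Yes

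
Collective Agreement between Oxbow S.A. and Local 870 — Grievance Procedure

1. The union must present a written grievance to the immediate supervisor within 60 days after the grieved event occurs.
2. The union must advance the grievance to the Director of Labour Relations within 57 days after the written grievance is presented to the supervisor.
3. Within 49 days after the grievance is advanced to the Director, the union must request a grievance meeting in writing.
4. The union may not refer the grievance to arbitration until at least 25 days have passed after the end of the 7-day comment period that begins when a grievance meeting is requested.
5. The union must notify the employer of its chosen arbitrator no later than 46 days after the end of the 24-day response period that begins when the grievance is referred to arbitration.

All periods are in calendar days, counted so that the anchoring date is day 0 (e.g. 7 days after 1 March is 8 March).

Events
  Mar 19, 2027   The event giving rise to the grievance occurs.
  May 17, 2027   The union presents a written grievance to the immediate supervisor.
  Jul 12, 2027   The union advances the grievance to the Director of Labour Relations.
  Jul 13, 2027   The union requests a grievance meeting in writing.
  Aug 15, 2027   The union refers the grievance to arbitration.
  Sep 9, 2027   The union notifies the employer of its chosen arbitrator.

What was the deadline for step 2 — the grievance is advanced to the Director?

Jul 13, 2027

Step 2 runs from May 17, 2027, when the written grievance is presented to the supervisor. 57 days after May 17, 2027 is Jul 13, 2027.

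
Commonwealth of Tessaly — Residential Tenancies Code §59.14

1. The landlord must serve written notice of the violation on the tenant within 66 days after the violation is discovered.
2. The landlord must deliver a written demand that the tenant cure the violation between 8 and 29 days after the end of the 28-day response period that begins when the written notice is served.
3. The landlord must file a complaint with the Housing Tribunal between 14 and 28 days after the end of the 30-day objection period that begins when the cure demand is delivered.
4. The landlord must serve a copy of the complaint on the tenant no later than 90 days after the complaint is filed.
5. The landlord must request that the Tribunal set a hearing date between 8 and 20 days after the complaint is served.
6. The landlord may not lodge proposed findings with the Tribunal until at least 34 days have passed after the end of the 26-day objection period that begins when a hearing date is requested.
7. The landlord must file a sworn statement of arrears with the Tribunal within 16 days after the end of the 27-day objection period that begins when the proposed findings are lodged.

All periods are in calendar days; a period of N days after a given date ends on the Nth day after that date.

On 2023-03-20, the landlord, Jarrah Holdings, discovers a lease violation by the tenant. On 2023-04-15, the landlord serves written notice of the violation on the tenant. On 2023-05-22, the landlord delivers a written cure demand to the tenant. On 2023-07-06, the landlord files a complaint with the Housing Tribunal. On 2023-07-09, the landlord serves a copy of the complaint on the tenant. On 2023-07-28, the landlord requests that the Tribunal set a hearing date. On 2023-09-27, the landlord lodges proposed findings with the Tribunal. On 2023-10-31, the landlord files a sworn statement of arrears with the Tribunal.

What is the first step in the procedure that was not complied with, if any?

Step 1 — counting 66 days from 2023-03-20 (when the violation is discovered) gives a deadline of 2023-05-25; done 2023-04-15 — timely.
Step 2 — 8 and 29 days from 2023-05-13 (end of the 28-day response period, which began when the written notice is served on 2023-04-15) are 2023-05-21 and 2023-06-11 respectively; done 2023-05-22, which is between those dates.
Step 3 — 14 and 28 days from 2023-06-21 (end of the 30-day objection period, which began when the cure demand is delivered on 2023-05-22) are 2023-07-05 and 2023-07-19 respectively; 2023-07-06 falls inside that range.
Step 4 — counting 90 days from 2023-07-06 (when the complaint is filed) gives a deadline of 2023-10-04; done 2023-07-09 — timely.
Step 5 — 8 and 20 days from 2023-07-09 (when the complaint is served) are 2023-07-17 and 2023-07-29 respectively; done 2023-07-28 — within the window.
Step 6 — must wait 34 days from 2023-08-23 (end of the 26-day objection period, which began when a hearing date is requested on 2023-07-28), so not before 2023-09-26; 2023-09-27 is on or after that date.
Step 7 — counting 16 days from 2023-10-24 (end of the 27-day objection period, which began when the proposed findings are lodged on 2023-09-27) gives a deadline of 2023-11-09; done 2023-10-31 — timely.

None — every step was satisfied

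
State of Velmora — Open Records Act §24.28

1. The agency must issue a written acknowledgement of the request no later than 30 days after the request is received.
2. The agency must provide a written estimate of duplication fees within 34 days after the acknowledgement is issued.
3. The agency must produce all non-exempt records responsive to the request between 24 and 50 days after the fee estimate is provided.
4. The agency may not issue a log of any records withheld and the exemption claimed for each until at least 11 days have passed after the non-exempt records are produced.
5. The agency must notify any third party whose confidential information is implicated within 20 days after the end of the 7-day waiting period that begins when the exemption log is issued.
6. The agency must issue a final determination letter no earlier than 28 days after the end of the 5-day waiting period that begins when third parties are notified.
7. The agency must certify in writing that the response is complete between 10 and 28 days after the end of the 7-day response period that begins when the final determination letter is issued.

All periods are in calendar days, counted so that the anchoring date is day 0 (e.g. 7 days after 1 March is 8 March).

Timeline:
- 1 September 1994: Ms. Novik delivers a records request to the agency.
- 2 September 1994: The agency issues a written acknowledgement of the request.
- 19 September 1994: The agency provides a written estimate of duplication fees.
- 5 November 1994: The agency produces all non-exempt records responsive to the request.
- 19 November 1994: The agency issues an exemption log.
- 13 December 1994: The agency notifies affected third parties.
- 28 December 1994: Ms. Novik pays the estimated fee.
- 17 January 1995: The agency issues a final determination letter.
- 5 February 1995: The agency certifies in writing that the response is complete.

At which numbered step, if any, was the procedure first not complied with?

None — every step was satisfied

Step 1: 30 days after 1 September 1994 (when the request is received) is 1 October 1994; done 2 September 1994 — timely.
Step 2: 34 days after 2 September 1994 (when the acknowledgement is issued) is 6 October 1994; completed 19 September 1994, before the deadline.
Step 3: the window is 24–50 days after 19 September 1994 (when the fee estimate is provided), so 13 October 1994 through 8 November 1994; done 5 November 1994, which is between those dates.
Step 4: the earliest permitted date is 11 days after 5 November 1994 (when the non-exempt records are produced), i.e. 16 November 1994; done 19 November 1994, after the minimum wait.
Step 5: 20 days after 26 November 1994 (end of the 7-day waiting period, which began when the exemption log is issued on 19 November 1994) is 16 December 1994; 13 December 1994 is within that limit.
Step 6: the earliest permitted date is 28 days after 18 December 1994 (end of the 5-day waiting period, which began when third parties are notified on 13 December 1994), i.e. 15 January 1995; done 17 January 1995 — permitted.
Step 7: the window is 10–28 days after 24 January 1995 (end of the 7-day response period, which began when the final determination letter is issued on 17 January 1995), so 3 February 1995 through 21 February 1995; done 5 February 1995, which is between those dates.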